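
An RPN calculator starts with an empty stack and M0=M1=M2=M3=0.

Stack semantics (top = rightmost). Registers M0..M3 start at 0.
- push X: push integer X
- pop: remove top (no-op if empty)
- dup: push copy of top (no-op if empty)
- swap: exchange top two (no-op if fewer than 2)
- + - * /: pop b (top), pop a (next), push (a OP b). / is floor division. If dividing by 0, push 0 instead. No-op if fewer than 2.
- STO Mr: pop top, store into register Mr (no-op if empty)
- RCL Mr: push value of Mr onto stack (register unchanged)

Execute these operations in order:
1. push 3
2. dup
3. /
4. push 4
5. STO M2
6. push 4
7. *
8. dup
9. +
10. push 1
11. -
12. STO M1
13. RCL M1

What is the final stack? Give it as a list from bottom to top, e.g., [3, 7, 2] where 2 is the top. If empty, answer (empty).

Answer: [7]

Derivation:
After op 1 (push 3): stack=[3] mem=[0,0,0,0]
After op 2 (dup): stack=[3,3] mem=[0,0,0,0]
After op 3 (/): stack=[1] mem=[0,0,0,0]
After op 4 (push 4): stack=[1,4] mem=[0,0,0,0]
After op 5 (STO M2): stack=[1] mem=[0,0,4,0]
After op 6 (push 4): stack=[1,4] mem=[0,0,4,0]
After op 7 (*): stack=[4] mem=[0,0,4,0]
After op 8 (dup): stack=[4,4] mem=[0,0,4,0]
After op 9 (+): stack=[8] mem=[0,0,4,0]
After op 10 (push 1): stack=[8,1] mem=[0,0,4,0]
After op 11 (-): stack=[7] mem=[0,0,4,0]
After op 12 (STO M1): stack=[empty] mem=[0,7,4,0]
After op 13 (RCL M1): stack=[7] mem=[0,7,4,0]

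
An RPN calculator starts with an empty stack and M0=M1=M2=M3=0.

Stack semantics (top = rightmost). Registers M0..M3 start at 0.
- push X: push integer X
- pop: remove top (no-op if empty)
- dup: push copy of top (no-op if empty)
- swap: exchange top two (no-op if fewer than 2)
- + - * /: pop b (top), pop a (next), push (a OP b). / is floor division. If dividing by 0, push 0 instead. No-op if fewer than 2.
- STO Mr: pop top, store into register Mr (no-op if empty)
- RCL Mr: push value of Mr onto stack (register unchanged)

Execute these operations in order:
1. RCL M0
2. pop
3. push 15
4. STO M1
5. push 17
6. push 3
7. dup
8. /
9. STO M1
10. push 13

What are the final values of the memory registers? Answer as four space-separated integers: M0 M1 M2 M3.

Answer: 0 1 0 0

Derivation:
After op 1 (RCL M0): stack=[0] mem=[0,0,0,0]
After op 2 (pop): stack=[empty] mem=[0,0,0,0]
After op 3 (push 15): stack=[15] mem=[0,0,0,0]
After op 4 (STO M1): stack=[empty] mem=[0,15,0,0]
After op 5 (push 17): stack=[17] mem=[0,15,0,0]
After op 6 (push 3): stack=[17,3] mem=[0,15,0,0]
After op 7 (dup): stack=[17,3,3] mem=[0,15,0,0]
After op 8 (/): stack=[17,1] mem=[0,15,0,0]
After op 9 (STO M1): stack=[17] mem=[0,1,0,0]
After op 10 (push 13): stack=[17,13] mem=[0,1,0,0]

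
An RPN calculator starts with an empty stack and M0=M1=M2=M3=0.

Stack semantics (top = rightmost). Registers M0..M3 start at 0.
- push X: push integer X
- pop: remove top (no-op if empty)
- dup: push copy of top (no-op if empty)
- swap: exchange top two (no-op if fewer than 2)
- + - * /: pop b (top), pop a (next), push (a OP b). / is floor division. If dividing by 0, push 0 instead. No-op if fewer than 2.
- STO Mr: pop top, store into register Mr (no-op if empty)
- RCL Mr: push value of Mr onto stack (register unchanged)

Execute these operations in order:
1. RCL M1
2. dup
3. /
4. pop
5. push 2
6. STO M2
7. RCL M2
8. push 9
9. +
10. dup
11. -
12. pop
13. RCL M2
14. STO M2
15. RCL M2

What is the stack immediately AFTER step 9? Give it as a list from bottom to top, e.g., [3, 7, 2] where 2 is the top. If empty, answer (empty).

After op 1 (RCL M1): stack=[0] mem=[0,0,0,0]
After op 2 (dup): stack=[0,0] mem=[0,0,0,0]
After op 3 (/): stack=[0] mem=[0,0,0,0]
After op 4 (pop): stack=[empty] mem=[0,0,0,0]
After op 5 (push 2): stack=[2] mem=[0,0,0,0]
After op 6 (STO M2): stack=[empty] mem=[0,0,2,0]
After op 7 (RCL M2): stack=[2] mem=[0,0,2,0]
After op 8 (push 9): stack=[2,9] mem=[0,0,2,0]
After op 9 (+): stack=[11] mem=[0,0,2,0]

[11]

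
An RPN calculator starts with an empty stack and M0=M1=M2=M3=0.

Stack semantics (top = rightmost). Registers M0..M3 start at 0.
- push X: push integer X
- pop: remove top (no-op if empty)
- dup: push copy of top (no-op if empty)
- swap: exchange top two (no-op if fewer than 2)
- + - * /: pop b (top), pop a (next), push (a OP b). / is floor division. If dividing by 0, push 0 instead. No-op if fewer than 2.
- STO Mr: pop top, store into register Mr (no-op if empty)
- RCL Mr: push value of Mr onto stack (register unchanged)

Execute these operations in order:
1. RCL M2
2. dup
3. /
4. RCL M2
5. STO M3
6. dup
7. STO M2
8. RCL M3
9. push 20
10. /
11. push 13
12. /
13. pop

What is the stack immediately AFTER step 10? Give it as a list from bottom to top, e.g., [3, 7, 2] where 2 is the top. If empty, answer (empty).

After op 1 (RCL M2): stack=[0] mem=[0,0,0,0]
After op 2 (dup): stack=[0,0] mem=[0,0,0,0]
After op 3 (/): stack=[0] mem=[0,0,0,0]
After op 4 (RCL M2): stack=[0,0] mem=[0,0,0,0]
After op 5 (STO M3): stack=[0] mem=[0,0,0,0]
After op 6 (dup): stack=[0,0] mem=[0,0,0,0]
After op 7 (STO M2): stack=[0] mem=[0,0,0,0]
After op 8 (RCL M3): stack=[0,0] mem=[0,0,0,0]
After op 9 (push 20): stack=[0,0,20] mem=[0,0,0,0]
After op 10 (/): stack=[0,0] mem=[0,0,0,0]

[0, 0]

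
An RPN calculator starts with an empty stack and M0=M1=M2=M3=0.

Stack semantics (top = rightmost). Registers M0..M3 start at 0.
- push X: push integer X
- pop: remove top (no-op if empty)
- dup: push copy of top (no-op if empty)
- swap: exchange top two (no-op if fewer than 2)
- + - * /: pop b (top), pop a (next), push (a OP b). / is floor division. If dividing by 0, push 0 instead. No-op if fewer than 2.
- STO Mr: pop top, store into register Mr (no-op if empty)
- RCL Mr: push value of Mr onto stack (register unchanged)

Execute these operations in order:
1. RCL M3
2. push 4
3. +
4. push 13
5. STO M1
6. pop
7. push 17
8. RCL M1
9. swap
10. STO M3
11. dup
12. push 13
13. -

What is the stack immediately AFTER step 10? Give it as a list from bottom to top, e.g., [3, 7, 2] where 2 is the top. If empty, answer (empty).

After op 1 (RCL M3): stack=[0] mem=[0,0,0,0]
After op 2 (push 4): stack=[0,4] mem=[0,0,0,0]
After op 3 (+): stack=[4] mem=[0,0,0,0]
After op 4 (push 13): stack=[4,13] mem=[0,0,0,0]
After op 5 (STO M1): stack=[4] mem=[0,13,0,0]
After op 6 (pop): stack=[empty] mem=[0,13,0,0]
After op 7 (push 17): stack=[17] mem=[0,13,0,0]
After op 8 (RCL M1): stack=[17,13] mem=[0,13,0,0]
After op 9 (swap): stack=[13,17] mem=[0,13,0,0]
After op 10 (STO M3): stack=[13] mem=[0,13,0,17]

[13]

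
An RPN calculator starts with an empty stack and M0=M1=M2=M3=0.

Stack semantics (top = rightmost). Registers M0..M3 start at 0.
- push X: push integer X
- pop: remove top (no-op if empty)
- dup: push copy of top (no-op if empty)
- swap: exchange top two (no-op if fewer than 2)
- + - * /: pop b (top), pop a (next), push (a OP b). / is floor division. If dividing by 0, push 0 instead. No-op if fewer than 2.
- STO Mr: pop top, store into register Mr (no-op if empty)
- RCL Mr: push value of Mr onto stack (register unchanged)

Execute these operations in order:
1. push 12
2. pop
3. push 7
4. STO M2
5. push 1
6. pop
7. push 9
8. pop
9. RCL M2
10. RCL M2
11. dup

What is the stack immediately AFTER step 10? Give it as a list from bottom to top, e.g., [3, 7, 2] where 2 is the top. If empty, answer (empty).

After op 1 (push 12): stack=[12] mem=[0,0,0,0]
After op 2 (pop): stack=[empty] mem=[0,0,0,0]
After op 3 (push 7): stack=[7] mem=[0,0,0,0]
After op 4 (STO M2): stack=[empty] mem=[0,0,7,0]
After op 5 (push 1): stack=[1] mem=[0,0,7,0]
After op 6 (pop): stack=[empty] mem=[0,0,7,0]
After op 7 (push 9): stack=[9] mem=[0,0,7,0]
After op 8 (pop): stack=[empty] mem=[0,0,7,0]
After op 9 (RCL M2): stack=[7] mem=[0,0,7,0]
After op 10 (RCL M2): stack=[7,7] mem=[0,0,7,0]

[7, 7]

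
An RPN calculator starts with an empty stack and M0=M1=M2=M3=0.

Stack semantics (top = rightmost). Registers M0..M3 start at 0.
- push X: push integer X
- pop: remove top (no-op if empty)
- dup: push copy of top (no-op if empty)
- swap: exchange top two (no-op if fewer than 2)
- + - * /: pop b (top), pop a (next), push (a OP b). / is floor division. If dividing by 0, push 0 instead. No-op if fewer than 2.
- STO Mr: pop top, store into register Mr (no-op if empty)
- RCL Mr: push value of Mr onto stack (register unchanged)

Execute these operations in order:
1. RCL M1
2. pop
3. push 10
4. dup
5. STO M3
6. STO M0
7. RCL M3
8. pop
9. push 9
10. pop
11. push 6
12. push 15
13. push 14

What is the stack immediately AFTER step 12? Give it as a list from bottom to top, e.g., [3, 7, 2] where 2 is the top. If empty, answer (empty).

After op 1 (RCL M1): stack=[0] mem=[0,0,0,0]
After op 2 (pop): stack=[empty] mem=[0,0,0,0]
After op 3 (push 10): stack=[10] mem=[0,0,0,0]
After op 4 (dup): stack=[10,10] mem=[0,0,0,0]
After op 5 (STO M3): stack=[10] mem=[0,0,0,10]
After op 6 (STO M0): stack=[empty] mem=[10,0,0,10]
After op 7 (RCL M3): stack=[10] mem=[10,0,0,10]
After op 8 (pop): stack=[empty] mem=[10,0,0,10]
After op 9 (push 9): stack=[9] mem=[10,0,0,10]
After op 10 (pop): stack=[empty] mem=[10,0,0,10]
After op 11 (push 6): stack=[6] mem=[10,0,0,10]
After op 12 (push 15): stack=[6,15] mem=[10,0,0,10]

[6, 15]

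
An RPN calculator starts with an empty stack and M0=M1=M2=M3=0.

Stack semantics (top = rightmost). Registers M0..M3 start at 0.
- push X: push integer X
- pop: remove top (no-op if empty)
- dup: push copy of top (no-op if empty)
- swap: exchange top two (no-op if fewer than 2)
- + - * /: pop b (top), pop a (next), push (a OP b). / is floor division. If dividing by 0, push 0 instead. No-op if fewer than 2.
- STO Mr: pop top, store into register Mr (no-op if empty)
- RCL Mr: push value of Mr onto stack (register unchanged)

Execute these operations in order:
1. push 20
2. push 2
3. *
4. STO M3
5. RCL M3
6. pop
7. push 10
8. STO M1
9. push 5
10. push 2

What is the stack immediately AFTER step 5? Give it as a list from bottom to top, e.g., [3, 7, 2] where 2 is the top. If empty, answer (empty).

After op 1 (push 20): stack=[20] mem=[0,0,0,0]
After op 2 (push 2): stack=[20,2] mem=[0,0,0,0]
After op 3 (*): stack=[40] mem=[0,0,0,0]
After op 4 (STO M3): stack=[empty] mem=[0,0,0,40]
After op 5 (RCL M3): stack=[40] mem=[0,0,0,40]

[40]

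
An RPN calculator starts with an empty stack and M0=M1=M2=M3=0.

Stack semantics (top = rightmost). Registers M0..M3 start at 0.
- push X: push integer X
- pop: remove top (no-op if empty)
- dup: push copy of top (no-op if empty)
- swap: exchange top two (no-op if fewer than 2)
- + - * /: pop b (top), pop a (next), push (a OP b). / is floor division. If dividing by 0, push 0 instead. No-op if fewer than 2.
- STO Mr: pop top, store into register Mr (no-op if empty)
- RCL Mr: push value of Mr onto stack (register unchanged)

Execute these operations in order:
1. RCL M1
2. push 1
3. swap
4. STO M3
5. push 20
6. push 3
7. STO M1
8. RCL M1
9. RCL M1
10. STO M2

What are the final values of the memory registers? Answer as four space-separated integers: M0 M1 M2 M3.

Answer: 0 3 3 0

Derivation:
After op 1 (RCL M1): stack=[0] mem=[0,0,0,0]
After op 2 (push 1): stack=[0,1] mem=[0,0,0,0]
After op 3 (swap): stack=[1,0] mem=[0,0,0,0]
After op 4 (STO M3): stack=[1] mem=[0,0,0,0]
After op 5 (push 20): stack=[1,20] mem=[0,0,0,0]
After op 6 (push 3): stack=[1,20,3] mem=[0,0,0,0]
After op 7 (STO M1): stack=[1,20] mem=[0,3,0,0]
After op 8 (RCL M1): stack=[1,20,3] mem=[0,3,0,0]
After op 9 (RCL M1): stack=[1,20,3,3] mem=[0,3,0,0]
After op 10 (STO M2): stack=[1,20,3] mem=[0,3,3,0]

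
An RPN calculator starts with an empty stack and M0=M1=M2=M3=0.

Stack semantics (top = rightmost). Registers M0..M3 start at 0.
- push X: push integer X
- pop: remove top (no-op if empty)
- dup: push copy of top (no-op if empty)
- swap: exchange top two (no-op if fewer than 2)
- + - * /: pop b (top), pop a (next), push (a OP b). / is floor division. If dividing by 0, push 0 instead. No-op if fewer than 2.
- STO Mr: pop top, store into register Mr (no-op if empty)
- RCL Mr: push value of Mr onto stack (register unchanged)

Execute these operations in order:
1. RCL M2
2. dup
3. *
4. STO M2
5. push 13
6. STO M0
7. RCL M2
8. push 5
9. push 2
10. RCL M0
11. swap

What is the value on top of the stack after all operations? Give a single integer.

Answer: 2

Derivation:
After op 1 (RCL M2): stack=[0] mem=[0,0,0,0]
After op 2 (dup): stack=[0,0] mem=[0,0,0,0]
After op 3 (*): stack=[0] mem=[0,0,0,0]
After op 4 (STO M2): stack=[empty] mem=[0,0,0,0]
After op 5 (push 13): stack=[13] mem=[0,0,0,0]
After op 6 (STO M0): stack=[empty] mem=[13,0,0,0]
After op 7 (RCL M2): stack=[0] mem=[13,0,0,0]
After op 8 (push 5): stack=[0,5] mem=[13,0,0,0]
After op 9 (push 2): stack=[0,5,2] mem=[13,0,0,0]
After op 10 (RCL M0): stack=[0,5,2,13] mem=[13,0,0,0]
After op 11 (swap): stack=[0,5,13,2] mem=[13,0,0,0]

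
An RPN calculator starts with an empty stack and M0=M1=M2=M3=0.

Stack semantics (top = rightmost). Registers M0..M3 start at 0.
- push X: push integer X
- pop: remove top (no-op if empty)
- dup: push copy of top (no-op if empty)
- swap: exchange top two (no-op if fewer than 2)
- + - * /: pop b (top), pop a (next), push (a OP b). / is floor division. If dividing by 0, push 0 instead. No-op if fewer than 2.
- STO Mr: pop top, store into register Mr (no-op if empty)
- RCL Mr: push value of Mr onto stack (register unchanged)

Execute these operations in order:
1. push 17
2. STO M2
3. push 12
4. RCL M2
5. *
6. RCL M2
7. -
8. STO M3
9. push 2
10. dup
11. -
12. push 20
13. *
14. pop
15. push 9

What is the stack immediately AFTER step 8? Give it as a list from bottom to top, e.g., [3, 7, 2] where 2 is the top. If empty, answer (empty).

After op 1 (push 17): stack=[17] mem=[0,0,0,0]
After op 2 (STO M2): stack=[empty] mem=[0,0,17,0]
After op 3 (push 12): stack=[12] mem=[0,0,17,0]
After op 4 (RCL M2): stack=[12,17] mem=[0,0,17,0]
After op 5 (*): stack=[204] mem=[0,0,17,0]
After op 6 (RCL M2): stack=[204,17] mem=[0,0,17,0]
After op 7 (-): stack=[187] mem=[0,0,17,0]
After op 8 (STO M3): stack=[empty] mem=[0,0,17,187]

(empty)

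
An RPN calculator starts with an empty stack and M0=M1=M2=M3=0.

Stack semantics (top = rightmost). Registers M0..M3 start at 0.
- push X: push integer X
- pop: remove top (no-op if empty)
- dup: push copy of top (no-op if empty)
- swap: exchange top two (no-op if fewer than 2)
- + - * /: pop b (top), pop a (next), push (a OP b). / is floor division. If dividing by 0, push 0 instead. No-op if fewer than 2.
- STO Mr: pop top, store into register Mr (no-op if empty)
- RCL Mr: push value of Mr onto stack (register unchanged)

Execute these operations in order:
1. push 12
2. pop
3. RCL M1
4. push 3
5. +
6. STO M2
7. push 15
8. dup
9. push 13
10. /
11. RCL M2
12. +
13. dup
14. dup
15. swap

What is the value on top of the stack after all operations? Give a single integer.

Answer: 4

Derivation:
After op 1 (push 12): stack=[12] mem=[0,0,0,0]
After op 2 (pop): stack=[empty] mem=[0,0,0,0]
After op 3 (RCL M1): stack=[0] mem=[0,0,0,0]
After op 4 (push 3): stack=[0,3] mem=[0,0,0,0]
After op 5 (+): stack=[3] mem=[0,0,0,0]
After op 6 (STO M2): stack=[empty] mem=[0,0,3,0]
After op 7 (push 15): stack=[15] mem=[0,0,3,0]
After op 8 (dup): stack=[15,15] mem=[0,0,3,0]
After op 9 (push 13): stack=[15,15,13] mem=[0,0,3,0]
After op 10 (/): stack=[15,1] mem=[0,0,3,0]
After op 11 (RCL M2): stack=[15,1,3] mem=[0,0,3,0]
After op 12 (+): stack=[15,4] mem=[0,0,3,0]
After op 13 (dup): stack=[15,4,4] mem=[0,0,3,0]
After op 14 (dup): stack=[15,4,4,4] mem=[0,0,3,0]
After op 15 (swap): stack=[15,4,4,4] mem=[0,0,3,0]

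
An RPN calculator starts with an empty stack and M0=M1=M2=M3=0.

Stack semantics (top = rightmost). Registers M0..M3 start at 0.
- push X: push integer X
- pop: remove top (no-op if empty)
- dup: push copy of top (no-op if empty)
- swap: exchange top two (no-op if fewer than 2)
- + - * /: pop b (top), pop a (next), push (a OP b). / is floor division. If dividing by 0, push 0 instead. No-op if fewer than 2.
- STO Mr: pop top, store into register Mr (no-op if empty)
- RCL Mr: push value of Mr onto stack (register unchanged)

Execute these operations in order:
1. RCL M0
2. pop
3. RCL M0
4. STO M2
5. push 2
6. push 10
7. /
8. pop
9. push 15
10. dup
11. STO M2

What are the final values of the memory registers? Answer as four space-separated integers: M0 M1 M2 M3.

After op 1 (RCL M0): stack=[0] mem=[0,0,0,0]
After op 2 (pop): stack=[empty] mem=[0,0,0,0]
After op 3 (RCL M0): stack=[0] mem=[0,0,0,0]
After op 4 (STO M2): stack=[empty] mem=[0,0,0,0]
After op 5 (push 2): stack=[2] mem=[0,0,0,0]
After op 6 (push 10): stack=[2,10] mem=[0,0,0,0]
After op 7 (/): stack=[0] mem=[0,0,0,0]
After op 8 (pop): stack=[empty] mem=[0,0,0,0]
After op 9 (push 15): stack=[15] mem=[0,0,0,0]
After op 10 (dup): stack=[15,15] mem=[0,0,0,0]
After op 11 (STO M2): stack=[15] mem=[0,0,15,0]

Answer: 0 0 15 0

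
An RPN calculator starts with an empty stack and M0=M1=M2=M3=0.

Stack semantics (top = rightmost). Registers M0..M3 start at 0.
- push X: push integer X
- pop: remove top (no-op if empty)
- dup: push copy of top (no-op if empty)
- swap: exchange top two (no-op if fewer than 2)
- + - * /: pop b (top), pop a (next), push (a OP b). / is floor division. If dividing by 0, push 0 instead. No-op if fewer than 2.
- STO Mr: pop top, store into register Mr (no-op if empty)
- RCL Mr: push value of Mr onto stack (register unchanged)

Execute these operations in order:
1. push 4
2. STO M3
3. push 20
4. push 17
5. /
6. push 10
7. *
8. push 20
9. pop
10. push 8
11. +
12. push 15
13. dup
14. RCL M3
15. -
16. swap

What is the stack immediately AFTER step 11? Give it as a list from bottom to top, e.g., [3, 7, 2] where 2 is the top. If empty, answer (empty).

After op 1 (push 4): stack=[4] mem=[0,0,0,0]
After op 2 (STO M3): stack=[empty] mem=[0,0,0,4]
After op 3 (push 20): stack=[20] mem=[0,0,0,4]
After op 4 (push 17): stack=[20,17] mem=[0,0,0,4]
After op 5 (/): stack=[1] mem=[0,0,0,4]
After op 6 (push 10): stack=[1,10] mem=[0,0,0,4]
After op 7 (*): stack=[10] mem=[0,0,0,4]
After op 8 (push 20): stack=[10,20] mem=[0,0,0,4]
After op 9 (pop): stack=[10] mem=[0,0,0,4]
After op 10 (push 8): stack=[10,8] mem=[0,0,0,4]
After op 11 (+): stack=[18] mem=[0,0,0,4]

[18]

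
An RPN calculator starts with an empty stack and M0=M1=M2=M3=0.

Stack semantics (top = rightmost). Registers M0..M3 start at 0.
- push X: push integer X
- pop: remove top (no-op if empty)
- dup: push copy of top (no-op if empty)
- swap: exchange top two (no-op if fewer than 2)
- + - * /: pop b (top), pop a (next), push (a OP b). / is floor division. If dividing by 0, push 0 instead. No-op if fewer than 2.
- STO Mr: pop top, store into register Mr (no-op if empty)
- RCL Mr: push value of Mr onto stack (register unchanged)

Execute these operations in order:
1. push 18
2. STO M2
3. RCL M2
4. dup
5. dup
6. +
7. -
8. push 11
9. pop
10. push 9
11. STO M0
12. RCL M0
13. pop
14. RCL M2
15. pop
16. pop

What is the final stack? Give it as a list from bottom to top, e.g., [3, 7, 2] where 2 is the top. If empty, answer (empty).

Answer: (empty)

Derivation:
After op 1 (push 18): stack=[18] mem=[0,0,0,0]
After op 2 (STO M2): stack=[empty] mem=[0,0,18,0]
After op 3 (RCL M2): stack=[18] mem=[0,0,18,0]
After op 4 (dup): stack=[18,18] mem=[0,0,18,0]
After op 5 (dup): stack=[18,18,18] mem=[0,0,18,0]
After op 6 (+): stack=[18,36] mem=[0,0,18,0]
After op 7 (-): stack=[-18] mem=[0,0,18,0]
After op 8 (push 11): stack=[-18,11] mem=[0,0,18,0]
After op 9 (pop): stack=[-18] mem=[0,0,18,0]
After op 10 (push 9): stack=[-18,9] mem=[0,0,18,0]
After op 11 (STO M0): stack=[-18] mem=[9,0,18,0]
After op 12 (RCL M0): stack=[-18,9] mem=[9,0,18,0]
After op 13 (pop): stack=[-18] mem=[9,0,18,0]
After op 14 (RCL M2): stack=[-18,18] mem=[9,0,18,0]
After op 15 (pop): stack=[-18] mem=[9,0,18,0]
After op 16 (pop): stack=[empty] mem=[9,0,18,0]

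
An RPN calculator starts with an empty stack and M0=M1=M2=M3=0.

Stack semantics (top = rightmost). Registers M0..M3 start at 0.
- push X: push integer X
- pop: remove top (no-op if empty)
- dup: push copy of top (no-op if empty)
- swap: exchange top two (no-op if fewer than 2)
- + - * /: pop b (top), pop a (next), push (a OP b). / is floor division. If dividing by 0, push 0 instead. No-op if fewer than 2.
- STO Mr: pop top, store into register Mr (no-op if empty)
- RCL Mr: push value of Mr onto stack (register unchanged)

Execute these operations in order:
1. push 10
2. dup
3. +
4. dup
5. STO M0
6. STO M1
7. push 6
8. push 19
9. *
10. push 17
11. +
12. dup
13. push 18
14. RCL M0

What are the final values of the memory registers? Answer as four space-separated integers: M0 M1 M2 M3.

After op 1 (push 10): stack=[10] mem=[0,0,0,0]
After op 2 (dup): stack=[10,10] mem=[0,0,0,0]
After op 3 (+): stack=[20] mem=[0,0,0,0]
After op 4 (dup): stack=[20,20] mem=[0,0,0,0]
After op 5 (STO M0): stack=[20] mem=[20,0,0,0]
After op 6 (STO M1): stack=[empty] mem=[20,20,0,0]
After op 7 (push 6): stack=[6] mem=[20,20,0,0]
After op 8 (push 19): stack=[6,19] mem=[20,20,0,0]
After op 9 (*): stack=[114] mem=[20,20,0,0]
After op 10 (push 17): stack=[114,17] mem=[20,20,0,0]
After op 11 (+): stack=[131] mem=[20,20,0,0]
After op 12 (dup): stack=[131,131] mem=[20,20,0,0]
After op 13 (push 18): stack=[131,131,18] mem=[20,20,0,0]
After op 14 (RCL M0): stack=[131,131,18,20] mem=[20,20,0,0]

Answer: 20 20 0 0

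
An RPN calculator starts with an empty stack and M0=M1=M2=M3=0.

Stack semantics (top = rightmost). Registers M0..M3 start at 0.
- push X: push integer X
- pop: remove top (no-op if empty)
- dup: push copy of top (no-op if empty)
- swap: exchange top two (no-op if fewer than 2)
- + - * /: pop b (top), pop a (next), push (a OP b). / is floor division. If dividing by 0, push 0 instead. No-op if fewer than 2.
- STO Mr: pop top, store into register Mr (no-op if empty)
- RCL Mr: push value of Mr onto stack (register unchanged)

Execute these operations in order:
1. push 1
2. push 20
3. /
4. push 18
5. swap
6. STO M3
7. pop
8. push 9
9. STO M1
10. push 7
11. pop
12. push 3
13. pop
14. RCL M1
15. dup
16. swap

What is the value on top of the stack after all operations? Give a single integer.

Answer: 9

Derivation:
After op 1 (push 1): stack=[1] mem=[0,0,0,0]
After op 2 (push 20): stack=[1,20] mem=[0,0,0,0]
After op 3 (/): stack=[0] mem=[0,0,0,0]
After op 4 (push 18): stack=[0,18] mem=[0,0,0,0]
After op 5 (swap): stack=[18,0] mem=[0,0,0,0]
After op 6 (STO M3): stack=[18] mem=[0,0,0,0]
After op 7 (pop): stack=[empty] mem=[0,0,0,0]
After op 8 (push 9): stack=[9] mem=[0,0,0,0]
After op 9 (STO M1): stack=[empty] mem=[0,9,0,0]
After op 10 (push 7): stack=[7] mem=[0,9,0,0]
After op 11 (pop): stack=[empty] mem=[0,9,0,0]
After op 12 (push 3): stack=[3] mem=[0,9,0,0]
After op 13 (pop): stack=[empty] mem=[0,9,0,0]
After op 14 (RCL M1): stack=[9] mem=[0,9,0,0]
After op 15 (dup): stack=[9,9] mem=[0,9,0,0]
After op 16 (swap): stack=[9,9] mem=[0,9,0,0]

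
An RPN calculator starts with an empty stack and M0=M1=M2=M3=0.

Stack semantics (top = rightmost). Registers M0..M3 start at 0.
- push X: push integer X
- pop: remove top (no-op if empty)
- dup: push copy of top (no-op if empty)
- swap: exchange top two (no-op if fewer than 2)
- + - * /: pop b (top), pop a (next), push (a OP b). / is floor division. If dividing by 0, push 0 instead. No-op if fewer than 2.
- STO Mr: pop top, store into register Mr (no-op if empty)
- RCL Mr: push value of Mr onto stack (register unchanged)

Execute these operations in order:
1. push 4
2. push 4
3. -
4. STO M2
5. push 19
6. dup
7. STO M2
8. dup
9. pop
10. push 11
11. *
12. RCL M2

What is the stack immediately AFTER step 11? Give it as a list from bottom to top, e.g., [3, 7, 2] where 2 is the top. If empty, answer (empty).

After op 1 (push 4): stack=[4] mem=[0,0,0,0]
After op 2 (push 4): stack=[4,4] mem=[0,0,0,0]
After op 3 (-): stack=[0] mem=[0,0,0,0]
After op 4 (STO M2): stack=[empty] mem=[0,0,0,0]
After op 5 (push 19): stack=[19] mem=[0,0,0,0]
After op 6 (dup): stack=[19,19] mem=[0,0,0,0]
After op 7 (STO M2): stack=[19] mem=[0,0,19,0]
After op 8 (dup): stack=[19,19] mem=[0,0,19,0]
After op 9 (pop): stack=[19] mem=[0,0,19,0]
After op 10 (push 11): stack=[19,11] mem=[0,0,19,0]
After op 11 (*): stack=[209] mem=[0,0,19,0]

[209]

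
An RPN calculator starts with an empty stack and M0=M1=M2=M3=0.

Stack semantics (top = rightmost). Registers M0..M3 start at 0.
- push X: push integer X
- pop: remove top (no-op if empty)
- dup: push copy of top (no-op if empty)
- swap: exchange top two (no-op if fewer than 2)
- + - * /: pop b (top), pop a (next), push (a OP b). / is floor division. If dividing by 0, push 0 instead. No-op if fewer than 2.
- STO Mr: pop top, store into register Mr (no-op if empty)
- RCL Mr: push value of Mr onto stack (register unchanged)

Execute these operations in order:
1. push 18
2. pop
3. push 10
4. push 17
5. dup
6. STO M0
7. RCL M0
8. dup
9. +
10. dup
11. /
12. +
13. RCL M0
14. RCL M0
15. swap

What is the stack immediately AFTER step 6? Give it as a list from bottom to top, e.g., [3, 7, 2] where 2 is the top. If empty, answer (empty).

After op 1 (push 18): stack=[18] mem=[0,0,0,0]
After op 2 (pop): stack=[empty] mem=[0,0,0,0]
After op 3 (push 10): stack=[10] mem=[0,0,0,0]
After op 4 (push 17): stack=[10,17] mem=[0,0,0,0]
After op 5 (dup): stack=[10,17,17] mem=[0,0,0,0]
After op 6 (STO M0): stack=[10,17] mem=[17,0,0,0]

[10, 17]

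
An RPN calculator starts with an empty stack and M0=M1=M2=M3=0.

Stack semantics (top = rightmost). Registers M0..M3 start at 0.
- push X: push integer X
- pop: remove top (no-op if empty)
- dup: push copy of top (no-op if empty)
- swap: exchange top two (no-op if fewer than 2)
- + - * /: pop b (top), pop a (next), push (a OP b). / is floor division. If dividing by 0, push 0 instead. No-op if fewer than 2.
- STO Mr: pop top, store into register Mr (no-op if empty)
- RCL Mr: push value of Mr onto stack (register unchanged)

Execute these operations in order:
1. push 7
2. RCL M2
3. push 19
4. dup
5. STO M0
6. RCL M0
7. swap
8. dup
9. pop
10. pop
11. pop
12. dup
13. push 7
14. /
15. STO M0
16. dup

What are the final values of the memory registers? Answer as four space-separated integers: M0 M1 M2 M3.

Answer: 0 0 0 0

Derivation:
After op 1 (push 7): stack=[7] mem=[0,0,0,0]
After op 2 (RCL M2): stack=[7,0] mem=[0,0,0,0]
After op 3 (push 19): stack=[7,0,19] mem=[0,0,0,0]
After op 4 (dup): stack=[7,0,19,19] mem=[0,0,0,0]
After op 5 (STO M0): stack=[7,0,19] mem=[19,0,0,0]
After op 6 (RCL M0): stack=[7,0,19,19] mem=[19,0,0,0]
After op 7 (swap): stack=[7,0,19,19] mem=[19,0,0,0]
After op 8 (dup): stack=[7,0,19,19,19] mem=[19,0,0,0]
After op 9 (pop): stack=[7,0,19,19] mem=[19,0,0,0]
After op 10 (pop): stack=[7,0,19] mem=[19,0,0,0]
After op 11 (pop): stack=[7,0] mem=[19,0,0,0]
After op 12 (dup): stack=[7,0,0] mem=[19,0,0,0]
After op 13 (push 7): stack=[7,0,0,7] mem=[19,0,0,0]
After op 14 (/): stack=[7,0,0] mem=[19,0,0,0]
After op 15 (STO M0): stack=[7,0] mem=[0,0,0,0]
After op 16 (dup): stack=[7,0,0] mem=[0,0,0,0]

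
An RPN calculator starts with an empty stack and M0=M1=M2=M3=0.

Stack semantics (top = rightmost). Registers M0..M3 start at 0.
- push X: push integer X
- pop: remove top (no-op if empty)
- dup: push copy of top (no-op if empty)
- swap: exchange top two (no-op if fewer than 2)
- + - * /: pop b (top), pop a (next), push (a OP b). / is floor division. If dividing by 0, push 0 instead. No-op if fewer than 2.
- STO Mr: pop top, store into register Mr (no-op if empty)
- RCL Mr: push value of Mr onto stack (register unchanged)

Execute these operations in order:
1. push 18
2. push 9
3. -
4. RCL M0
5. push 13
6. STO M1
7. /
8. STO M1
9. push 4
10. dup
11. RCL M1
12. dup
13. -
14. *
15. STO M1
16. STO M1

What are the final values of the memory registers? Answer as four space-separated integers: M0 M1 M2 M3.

Answer: 0 4 0 0

Derivation:
After op 1 (push 18): stack=[18] mem=[0,0,0,0]
After op 2 (push 9): stack=[18,9] mem=[0,0,0,0]
After op 3 (-): stack=[9] mem=[0,0,0,0]
After op 4 (RCL M0): stack=[9,0] mem=[0,0,0,0]
After op 5 (push 13): stack=[9,0,13] mem=[0,0,0,0]
After op 6 (STO M1): stack=[9,0] mem=[0,13,0,0]
After op 7 (/): stack=[0] mem=[0,13,0,0]
After op 8 (STO M1): stack=[empty] mem=[0,0,0,0]
After op 9 (push 4): stack=[4] mem=[0,0,0,0]
After op 10 (dup): stack=[4,4] mem=[0,0,0,0]
After op 11 (RCL M1): stack=[4,4,0] mem=[0,0,0,0]
After op 12 (dup): stack=[4,4,0,0] mem=[0,0,0,0]
After op 13 (-): stack=[4,4,0] mem=[0,0,0,0]
After op 14 (*): stack=[4,0] mem=[0,0,0,0]
After op 15 (STO M1): stack=[4] mem=[0,0,0,0]
After op 16 (STO M1): stack=[empty] mem=[0,4,0,0]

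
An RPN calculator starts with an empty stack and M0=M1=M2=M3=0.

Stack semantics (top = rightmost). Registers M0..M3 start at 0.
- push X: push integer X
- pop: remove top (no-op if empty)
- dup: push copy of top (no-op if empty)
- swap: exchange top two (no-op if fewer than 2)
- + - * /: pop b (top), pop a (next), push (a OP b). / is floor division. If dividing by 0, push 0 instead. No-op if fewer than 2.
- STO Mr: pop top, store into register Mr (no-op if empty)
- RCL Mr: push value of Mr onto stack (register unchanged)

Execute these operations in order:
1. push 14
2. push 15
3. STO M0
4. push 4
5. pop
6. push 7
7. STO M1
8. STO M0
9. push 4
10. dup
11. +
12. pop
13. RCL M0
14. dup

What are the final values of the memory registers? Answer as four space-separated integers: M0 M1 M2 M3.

Answer: 14 7 0 0

Derivation:
After op 1 (push 14): stack=[14] mem=[0,0,0,0]
After op 2 (push 15): stack=[14,15] mem=[0,0,0,0]
After op 3 (STO M0): stack=[14] mem=[15,0,0,0]
After op 4 (push 4): stack=[14,4] mem=[15,0,0,0]
After op 5 (pop): stack=[14] mem=[15,0,0,0]
After op 6 (push 7): stack=[14,7] mem=[15,0,0,0]
After op 7 (STO M1): stack=[14] mem=[15,7,0,0]
After op 8 (STO M0): stack=[empty] mem=[14,7,0,0]
After op 9 (push 4): stack=[4] mem=[14,7,0,0]
After op 10 (dup): stack=[4,4] mem=[14,7,0,0]
After op 11 (+): stack=[8] mem=[14,7,0,0]
After op 12 (pop): stack=[empty] mem=[14,7,0,0]
After op 13 (RCL M0): stack=[14] mem=[14,7,0,0]
After op 14 (dup): stack=[14,14] mem=[14,7,0,0]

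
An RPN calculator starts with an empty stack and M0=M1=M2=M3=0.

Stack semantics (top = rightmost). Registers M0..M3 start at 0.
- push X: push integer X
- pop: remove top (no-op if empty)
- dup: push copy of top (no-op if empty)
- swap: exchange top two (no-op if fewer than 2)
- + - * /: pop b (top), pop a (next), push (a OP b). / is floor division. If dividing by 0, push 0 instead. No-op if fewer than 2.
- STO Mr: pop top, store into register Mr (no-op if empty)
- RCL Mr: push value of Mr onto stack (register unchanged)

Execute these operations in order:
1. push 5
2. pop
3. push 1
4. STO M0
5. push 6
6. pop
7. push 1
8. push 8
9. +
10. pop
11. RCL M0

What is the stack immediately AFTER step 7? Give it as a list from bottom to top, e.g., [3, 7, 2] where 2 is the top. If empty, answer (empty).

After op 1 (push 5): stack=[5] mem=[0,0,0,0]
After op 2 (pop): stack=[empty] mem=[0,0,0,0]
After op 3 (push 1): stack=[1] mem=[0,0,0,0]
After op 4 (STO M0): stack=[empty] mem=[1,0,0,0]
After op 5 (push 6): stack=[6] mem=[1,0,0,0]
After op 6 (pop): stack=[empty] mem=[1,0,0,0]
After op 7 (push 1): stack=[1] mem=[1,0,0,0]

[1]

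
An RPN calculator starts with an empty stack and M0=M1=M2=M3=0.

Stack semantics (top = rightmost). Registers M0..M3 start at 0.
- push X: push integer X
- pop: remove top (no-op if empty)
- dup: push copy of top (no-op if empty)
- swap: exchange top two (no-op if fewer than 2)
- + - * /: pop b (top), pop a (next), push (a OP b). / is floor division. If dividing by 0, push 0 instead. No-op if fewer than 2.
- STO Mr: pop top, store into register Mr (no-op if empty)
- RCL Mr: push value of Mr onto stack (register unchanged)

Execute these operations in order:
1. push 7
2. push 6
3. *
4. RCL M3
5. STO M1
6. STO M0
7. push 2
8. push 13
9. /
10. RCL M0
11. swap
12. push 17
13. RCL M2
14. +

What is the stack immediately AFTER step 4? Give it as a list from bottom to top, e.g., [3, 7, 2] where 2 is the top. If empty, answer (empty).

After op 1 (push 7): stack=[7] mem=[0,0,0,0]
After op 2 (push 6): stack=[7,6] mem=[0,0,0,0]
After op 3 (*): stack=[42] mem=[0,0,0,0]
After op 4 (RCL M3): stack=[42,0] mem=[0,0,0,0]

[42, 0]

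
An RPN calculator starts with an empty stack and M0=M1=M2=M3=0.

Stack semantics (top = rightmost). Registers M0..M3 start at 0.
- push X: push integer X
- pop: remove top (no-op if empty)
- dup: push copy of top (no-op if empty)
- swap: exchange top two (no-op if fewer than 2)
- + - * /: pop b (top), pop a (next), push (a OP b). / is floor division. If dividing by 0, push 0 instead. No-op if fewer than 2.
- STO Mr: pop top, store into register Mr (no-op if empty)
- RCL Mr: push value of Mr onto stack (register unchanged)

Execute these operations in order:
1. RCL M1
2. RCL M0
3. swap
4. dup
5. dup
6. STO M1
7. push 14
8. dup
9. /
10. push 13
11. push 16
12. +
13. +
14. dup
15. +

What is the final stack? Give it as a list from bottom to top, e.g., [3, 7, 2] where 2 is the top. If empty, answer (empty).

Answer: [0, 0, 0, 60]

Derivation:
After op 1 (RCL M1): stack=[0] mem=[0,0,0,0]
After op 2 (RCL M0): stack=[0,0] mem=[0,0,0,0]
After op 3 (swap): stack=[0,0] mem=[0,0,0,0]
After op 4 (dup): stack=[0,0,0] mem=[0,0,0,0]
After op 5 (dup): stack=[0,0,0,0] mem=[0,0,0,0]
After op 6 (STO M1): stack=[0,0,0] mem=[0,0,0,0]
After op 7 (push 14): stack=[0,0,0,14] mem=[0,0,0,0]
After op 8 (dup): stack=[0,0,0,14,14] mem=[0,0,0,0]
After op 9 (/): stack=[0,0,0,1] mem=[0,0,0,0]
After op 10 (push 13): stack=[0,0,0,1,13] mem=[0,0,0,0]
After op 11 (push 16): stack=[0,0,0,1,13,16] mem=[0,0,0,0]
After op 12 (+): stack=[0,0,0,1,29] mem=[0,0,0,0]
After op 13 (+): stack=[0,0,0,30] mem=[0,0,0,0]
After op 14 (dup): stack=[0,0,0,30,30] mem=[0,0,0,0]
After op 15 (+): stack=[0,0,0,60] mem=[0,0,0,0]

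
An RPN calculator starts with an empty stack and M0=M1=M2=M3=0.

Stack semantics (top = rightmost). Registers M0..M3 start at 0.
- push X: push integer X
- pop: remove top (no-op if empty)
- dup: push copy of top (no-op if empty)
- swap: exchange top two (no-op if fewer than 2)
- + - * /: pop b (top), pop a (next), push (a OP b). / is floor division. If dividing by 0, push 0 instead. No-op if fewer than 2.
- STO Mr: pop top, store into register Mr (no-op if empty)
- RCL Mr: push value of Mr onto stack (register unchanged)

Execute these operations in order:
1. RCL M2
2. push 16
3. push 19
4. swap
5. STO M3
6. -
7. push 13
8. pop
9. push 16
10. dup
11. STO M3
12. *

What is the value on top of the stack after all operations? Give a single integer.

Answer: -304

Derivation:
After op 1 (RCL M2): stack=[0] mem=[0,0,0,0]
After op 2 (push 16): stack=[0,16] mem=[0,0,0,0]
After op 3 (push 19): stack=[0,16,19] mem=[0,0,0,0]
After op 4 (swap): stack=[0,19,16] mem=[0,0,0,0]
After op 5 (STO M3): stack=[0,19] mem=[0,0,0,16]
After op 6 (-): stack=[-19] mem=[0,0,0,16]
After op 7 (push 13): stack=[-19,13] mem=[0,0,0,16]
After op 8 (pop): stack=[-19] mem=[0,0,0,16]
After op 9 (push 16): stack=[-19,16] mem=[0,0,0,16]
After op 10 (dup): stack=[-19,16,16] mem=[0,0,0,16]
After op 11 (STO M3): stack=[-19,16] mem=[0,0,0,16]
After op 12 (*): stack=[-304] mem=[0,0,0,16]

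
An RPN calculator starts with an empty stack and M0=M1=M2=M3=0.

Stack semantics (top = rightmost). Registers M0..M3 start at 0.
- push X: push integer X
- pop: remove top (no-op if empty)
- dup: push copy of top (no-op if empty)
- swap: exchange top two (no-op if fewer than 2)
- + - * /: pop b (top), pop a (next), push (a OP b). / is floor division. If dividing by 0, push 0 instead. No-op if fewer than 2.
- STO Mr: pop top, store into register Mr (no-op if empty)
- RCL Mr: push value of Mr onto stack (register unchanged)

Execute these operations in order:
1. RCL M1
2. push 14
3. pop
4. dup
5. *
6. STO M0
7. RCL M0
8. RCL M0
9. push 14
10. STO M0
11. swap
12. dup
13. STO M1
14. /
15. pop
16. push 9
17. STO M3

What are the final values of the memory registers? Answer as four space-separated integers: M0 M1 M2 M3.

After op 1 (RCL M1): stack=[0] mem=[0,0,0,0]
After op 2 (push 14): stack=[0,14] mem=[0,0,0,0]
After op 3 (pop): stack=[0] mem=[0,0,0,0]
After op 4 (dup): stack=[0,0] mem=[0,0,0,0]
After op 5 (*): stack=[0] mem=[0,0,0,0]
After op 6 (STO M0): stack=[empty] mem=[0,0,0,0]
After op 7 (RCL M0): stack=[0] mem=[0,0,0,0]
After op 8 (RCL M0): stack=[0,0] mem=[0,0,0,0]
After op 9 (push 14): stack=[0,0,14] mem=[0,0,0,0]
After op 10 (STO M0): stack=[0,0] mem=[14,0,0,0]
After op 11 (swap): stack=[0,0] mem=[14,0,0,0]
After op 12 (dup): stack=[0,0,0] mem=[14,0,0,0]
After op 13 (STO M1): stack=[0,0] mem=[14,0,0,0]
After op 14 (/): stack=[0] mem=[14,0,0,0]
After op 15 (pop): stack=[empty] mem=[14,0,0,0]
After op 16 (push 9): stack=[9] mem=[14,0,0,0]
After op 17 (STO M3): stack=[empty] mem=[14,0,0,9]

Answer: 14 0 0 9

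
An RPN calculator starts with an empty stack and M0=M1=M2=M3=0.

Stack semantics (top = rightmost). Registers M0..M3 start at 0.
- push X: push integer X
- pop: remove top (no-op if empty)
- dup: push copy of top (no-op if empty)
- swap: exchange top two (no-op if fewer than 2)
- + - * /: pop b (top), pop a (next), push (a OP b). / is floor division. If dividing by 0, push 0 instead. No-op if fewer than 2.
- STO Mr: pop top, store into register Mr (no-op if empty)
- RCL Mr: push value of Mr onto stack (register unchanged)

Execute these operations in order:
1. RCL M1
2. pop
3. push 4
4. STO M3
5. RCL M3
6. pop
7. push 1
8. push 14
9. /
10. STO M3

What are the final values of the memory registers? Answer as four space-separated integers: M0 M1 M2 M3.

After op 1 (RCL M1): stack=[0] mem=[0,0,0,0]
After op 2 (pop): stack=[empty] mem=[0,0,0,0]
After op 3 (push 4): stack=[4] mem=[0,0,0,0]
After op 4 (STO M3): stack=[empty] mem=[0,0,0,4]
After op 5 (RCL M3): stack=[4] mem=[0,0,0,4]
After op 6 (pop): stack=[empty] mem=[0,0,0,4]
After op 7 (push 1): stack=[1] mem=[0,0,0,4]
After op 8 (push 14): stack=[1,14] mem=[0,0,0,4]
After op 9 (/): stack=[0] mem=[0,0,0,4]
After op 10 (STO M3): stack=[empty] mem=[0,0,0,0]

Answer: 0 0 0 0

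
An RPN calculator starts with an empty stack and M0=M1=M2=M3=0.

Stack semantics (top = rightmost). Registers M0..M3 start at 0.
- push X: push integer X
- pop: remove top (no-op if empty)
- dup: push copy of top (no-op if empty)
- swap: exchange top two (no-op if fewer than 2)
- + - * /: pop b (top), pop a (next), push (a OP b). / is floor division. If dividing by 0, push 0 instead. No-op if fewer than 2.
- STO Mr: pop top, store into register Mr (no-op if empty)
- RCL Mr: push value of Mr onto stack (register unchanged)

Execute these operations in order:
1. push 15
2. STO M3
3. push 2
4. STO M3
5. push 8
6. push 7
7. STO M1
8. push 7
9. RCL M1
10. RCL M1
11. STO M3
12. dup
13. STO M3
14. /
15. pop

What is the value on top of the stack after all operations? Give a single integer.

After op 1 (push 15): stack=[15] mem=[0,0,0,0]
After op 2 (STO M3): stack=[empty] mem=[0,0,0,15]
After op 3 (push 2): stack=[2] mem=[0,0,0,15]
After op 4 (STO M3): stack=[empty] mem=[0,0,0,2]
After op 5 (push 8): stack=[8] mem=[0,0,0,2]
After op 6 (push 7): stack=[8,7] mem=[0,0,0,2]
After op 7 (STO M1): stack=[8] mem=[0,7,0,2]
After op 8 (push 7): stack=[8,7] mem=[0,7,0,2]
After op 9 (RCL M1): stack=[8,7,7] mem=[0,7,0,2]
After op 10 (RCL M1): stack=[8,7,7,7] mem=[0,7,0,2]
After op 11 (STO M3): stack=[8,7,7] mem=[0,7,0,7]
After op 12 (dup): stack=[8,7,7,7] mem=[0,7,0,7]
After op 13 (STO M3): stack=[8,7,7] mem=[0,7,0,7]
After op 14 (/): stack=[8,1] mem=[0,7,0,7]
After op 15 (pop): stack=[8] mem=[0,7,0,7]

Answer: 8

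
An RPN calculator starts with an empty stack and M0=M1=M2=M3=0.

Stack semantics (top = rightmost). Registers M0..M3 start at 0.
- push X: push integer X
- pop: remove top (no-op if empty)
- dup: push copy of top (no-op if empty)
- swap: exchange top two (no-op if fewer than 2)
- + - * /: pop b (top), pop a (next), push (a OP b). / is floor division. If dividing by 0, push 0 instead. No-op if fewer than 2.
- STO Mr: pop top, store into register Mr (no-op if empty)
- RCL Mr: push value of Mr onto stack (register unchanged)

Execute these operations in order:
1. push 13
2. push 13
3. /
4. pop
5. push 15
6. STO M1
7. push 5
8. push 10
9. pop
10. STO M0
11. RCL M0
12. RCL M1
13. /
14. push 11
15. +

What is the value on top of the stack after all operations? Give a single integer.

Answer: 11

Derivation:
After op 1 (push 13): stack=[13] mem=[0,0,0,0]
After op 2 (push 13): stack=[13,13] mem=[0,0,0,0]
After op 3 (/): stack=[1] mem=[0,0,0,0]
After op 4 (pop): stack=[empty] mem=[0,0,0,0]
After op 5 (push 15): stack=[15] mem=[0,0,0,0]
After op 6 (STO M1): stack=[empty] mem=[0,15,0,0]
After op 7 (push 5): stack=[5] mem=[0,15,0,0]
After op 8 (push 10): stack=[5,10] mem=[0,15,0,0]
After op 9 (pop): stack=[5] mem=[0,15,0,0]
After op 10 (STO M0): stack=[empty] mem=[5,15,0,0]
After op 11 (RCL M0): stack=[5] mem=[5,15,0,0]
After op 12 (RCL M1): stack=[5,15] mem=[5,15,0,0]
After op 13 (/): stack=[0] mem=[5,15,0,0]
After op 14 (push 11): stack=[0,11] mem=[5,15,0,0]
After op 15 (+): stack=[11] mem=[5,15,0,0]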